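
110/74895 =22/14979 = 0.00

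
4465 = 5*893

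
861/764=861/764 = 1.13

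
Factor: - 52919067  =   - 3^1*23^1*766943^1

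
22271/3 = 22271/3 = 7423.67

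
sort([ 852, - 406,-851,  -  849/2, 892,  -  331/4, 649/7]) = [-851, - 849/2 , - 406,  -  331/4, 649/7, 852,892] 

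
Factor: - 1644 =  - 2^2*3^1 * 137^1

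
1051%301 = 148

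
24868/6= 12434/3=4144.67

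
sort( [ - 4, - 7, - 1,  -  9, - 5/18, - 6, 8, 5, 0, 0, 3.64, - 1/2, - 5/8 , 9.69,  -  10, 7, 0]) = [ - 10, - 9, - 7, - 6, - 4, - 1,  -  5/8, - 1/2, - 5/18, 0,0, 0, 3.64,5, 7, 8,  9.69 ] 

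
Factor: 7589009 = 7589009^1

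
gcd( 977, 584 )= 1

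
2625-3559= -934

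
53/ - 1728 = -1 + 1675/1728 = - 0.03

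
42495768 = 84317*504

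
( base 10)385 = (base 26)EL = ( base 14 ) 1D7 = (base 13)238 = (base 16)181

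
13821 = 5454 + 8367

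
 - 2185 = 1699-3884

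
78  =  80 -2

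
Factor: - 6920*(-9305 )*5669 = 2^3*5^2*173^1*1861^1*5669^1 = 365030311400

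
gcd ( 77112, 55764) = 36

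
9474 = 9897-423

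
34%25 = 9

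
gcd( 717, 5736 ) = 717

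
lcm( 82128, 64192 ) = 5584704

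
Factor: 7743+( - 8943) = -1200 =- 2^4*3^1*5^2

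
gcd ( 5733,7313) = 1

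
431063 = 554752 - 123689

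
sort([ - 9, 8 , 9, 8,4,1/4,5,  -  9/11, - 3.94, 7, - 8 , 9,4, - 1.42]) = [ - 9, - 8, - 3.94, - 1.42, - 9/11,1/4,4, 4,5, 7,  8, 8,9, 9 ]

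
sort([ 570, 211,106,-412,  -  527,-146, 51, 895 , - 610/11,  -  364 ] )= [-527,  -  412, - 364, - 146,-610/11,51 , 106,211, 570, 895 ]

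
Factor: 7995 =3^1 * 5^1*13^1*41^1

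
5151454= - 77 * ( - 66902)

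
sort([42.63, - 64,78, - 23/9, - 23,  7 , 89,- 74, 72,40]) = [ - 74, - 64,  -  23, - 23/9,7, 40, 42.63,72, 78, 89]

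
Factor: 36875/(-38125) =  - 59/61 =-  59^1*61^( - 1 ) 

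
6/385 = 6/385 = 0.02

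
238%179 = 59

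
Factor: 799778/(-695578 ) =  - 399889/347789 = -7^2*13^( - 1 )*31^(  -  1 )*863^ ( -1 )*8161^1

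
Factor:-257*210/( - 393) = 17990/131=2^1*5^1*7^1*131^( -1)*257^1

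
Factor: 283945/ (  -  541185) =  - 521/993= -3^ ( - 1) * 331^( - 1)* 521^1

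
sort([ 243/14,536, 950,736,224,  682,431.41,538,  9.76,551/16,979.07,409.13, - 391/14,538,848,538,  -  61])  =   [-61, - 391/14, 9.76,243/14,551/16,224, 409.13, 431.41,  536 , 538,538, 538, 682,736,848,950,979.07]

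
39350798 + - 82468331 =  - 43117533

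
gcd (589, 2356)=589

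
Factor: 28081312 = 2^5*7^2*17909^1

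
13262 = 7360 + 5902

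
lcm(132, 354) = 7788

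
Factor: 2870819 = 7^1*410117^1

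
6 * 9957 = 59742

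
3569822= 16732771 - 13162949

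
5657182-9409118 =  - 3751936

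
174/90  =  29/15 = 1.93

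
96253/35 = 2750 + 3/35 = 2750.09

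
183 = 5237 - 5054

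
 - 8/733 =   -  1 + 725/733 = -  0.01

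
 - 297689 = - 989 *301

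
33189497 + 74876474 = 108065971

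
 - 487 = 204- 691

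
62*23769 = 1473678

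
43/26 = 1  +  17/26 = 1.65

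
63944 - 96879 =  - 32935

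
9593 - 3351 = 6242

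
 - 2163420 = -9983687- - 7820267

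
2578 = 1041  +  1537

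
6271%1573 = 1552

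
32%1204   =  32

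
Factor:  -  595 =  - 5^1*7^1 * 17^1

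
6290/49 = 6290/49  =  128.37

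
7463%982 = 589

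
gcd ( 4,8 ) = 4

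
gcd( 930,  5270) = 310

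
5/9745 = 1/1949 = 0.00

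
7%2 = 1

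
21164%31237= 21164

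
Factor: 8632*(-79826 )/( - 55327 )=689058032/55327 = 2^4* 13^1* 61^( - 1)*83^1*167^1*239^1*907^( - 1) 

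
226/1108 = 113/554 = 0.20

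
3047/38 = 80 + 7/38 = 80.18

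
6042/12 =1007/2 = 503.50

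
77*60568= 4663736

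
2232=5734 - 3502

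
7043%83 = 71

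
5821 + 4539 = 10360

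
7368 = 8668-1300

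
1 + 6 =7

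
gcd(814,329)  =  1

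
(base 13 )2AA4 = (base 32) 62A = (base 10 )6218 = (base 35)52N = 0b1100001001010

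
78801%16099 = 14405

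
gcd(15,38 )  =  1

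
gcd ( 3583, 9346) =1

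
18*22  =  396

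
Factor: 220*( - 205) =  - 2^2  *  5^2*11^1*41^1 = - 45100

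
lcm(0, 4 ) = 0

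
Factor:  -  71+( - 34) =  - 105 = - 3^1*5^1*7^1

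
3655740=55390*66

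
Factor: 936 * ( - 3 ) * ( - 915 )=2569320 = 2^3*3^4*5^1*13^1*61^1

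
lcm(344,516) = 1032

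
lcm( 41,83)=3403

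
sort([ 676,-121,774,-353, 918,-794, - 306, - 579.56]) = [ - 794, - 579.56,-353 , - 306,- 121 , 676,774, 918]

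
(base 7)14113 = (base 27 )56P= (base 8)7370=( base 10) 3832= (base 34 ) 3ao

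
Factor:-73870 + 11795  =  -62075 = -  5^2*13^1 * 191^1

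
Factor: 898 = 2^1*449^1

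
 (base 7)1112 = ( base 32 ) ch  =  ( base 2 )110010001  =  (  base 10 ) 401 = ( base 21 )J2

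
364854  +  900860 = 1265714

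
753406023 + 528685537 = 1282091560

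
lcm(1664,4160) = 8320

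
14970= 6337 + 8633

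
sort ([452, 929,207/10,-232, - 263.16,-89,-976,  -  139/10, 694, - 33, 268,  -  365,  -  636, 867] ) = [ -976, - 636, - 365,  -  263.16, - 232, - 89, - 33, - 139/10, 207/10, 268, 452,694, 867, 929] 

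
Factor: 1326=2^1*3^1*13^1*17^1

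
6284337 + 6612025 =12896362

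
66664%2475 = 2314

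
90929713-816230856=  - 725301143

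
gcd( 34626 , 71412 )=6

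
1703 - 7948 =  - 6245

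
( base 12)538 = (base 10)764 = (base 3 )1001022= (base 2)1011111100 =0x2FC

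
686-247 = 439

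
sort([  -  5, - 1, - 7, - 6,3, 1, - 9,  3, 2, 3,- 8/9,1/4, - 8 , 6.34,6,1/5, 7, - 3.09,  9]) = [ - 9 ,-8 ,-7,-6, - 5,-3.09, - 1, - 8/9,1/5,1/4,1,2,3, 3,  3, 6,6.34,7,9 ]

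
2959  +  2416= 5375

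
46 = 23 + 23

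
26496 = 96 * 276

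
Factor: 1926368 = 2^5*37^1*1627^1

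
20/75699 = 20/75699 = 0.00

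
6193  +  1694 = 7887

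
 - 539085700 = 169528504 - 708614204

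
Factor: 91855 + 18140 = 3^1*5^1*7333^1  =  109995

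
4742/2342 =2371/1171 = 2.02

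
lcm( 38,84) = 1596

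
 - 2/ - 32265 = 2/32265 = 0.00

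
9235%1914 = 1579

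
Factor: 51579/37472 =2^ (-5 )*3^2*11^1*521^1*1171^(  -  1)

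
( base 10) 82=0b1010010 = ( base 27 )31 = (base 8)122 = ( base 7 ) 145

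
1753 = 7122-5369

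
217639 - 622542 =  - 404903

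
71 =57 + 14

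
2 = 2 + 0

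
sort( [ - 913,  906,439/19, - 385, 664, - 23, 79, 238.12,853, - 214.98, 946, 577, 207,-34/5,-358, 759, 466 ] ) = [ - 913, - 385, - 358,- 214.98, - 23, - 34/5 , 439/19,79, 207, 238.12,466,577,  664, 759,853,906,946 ]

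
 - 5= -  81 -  - 76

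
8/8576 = 1/1072 = 0.00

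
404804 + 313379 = 718183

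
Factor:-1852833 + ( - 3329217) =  - 2^1 * 3^1*5^2 * 179^1*193^1 = - 5182050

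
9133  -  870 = 8263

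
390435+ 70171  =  460606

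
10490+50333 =60823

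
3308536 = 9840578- 6532042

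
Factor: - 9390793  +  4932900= - 11^1*17^1*31^1*769^1=-4457893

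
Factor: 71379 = 3^2*7^1*11^1*103^1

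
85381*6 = 512286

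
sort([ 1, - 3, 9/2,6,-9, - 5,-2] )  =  [ - 9, - 5 , - 3, - 2, 1, 9/2, 6] 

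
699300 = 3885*180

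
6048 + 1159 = 7207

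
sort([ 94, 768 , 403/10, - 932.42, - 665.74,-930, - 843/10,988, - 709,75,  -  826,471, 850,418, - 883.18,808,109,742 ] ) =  [ - 932.42,-930, - 883.18,  -  826,-709, - 665.74,-843/10,403/10,75,94,109,418,  471, 742, 768, 808,850,  988 ] 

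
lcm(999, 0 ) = 0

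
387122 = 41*9442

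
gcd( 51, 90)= 3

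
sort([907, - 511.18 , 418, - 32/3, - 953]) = [ - 953, - 511.18, - 32/3, 418,907 ] 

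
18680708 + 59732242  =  78412950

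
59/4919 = 59/4919 = 0.01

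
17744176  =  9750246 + 7993930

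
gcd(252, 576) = 36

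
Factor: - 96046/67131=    - 2^1*3^( - 2 )*7459^( - 1 )*48023^1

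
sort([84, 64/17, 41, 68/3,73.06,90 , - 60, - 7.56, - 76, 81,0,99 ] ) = [ -76,  -  60,  -  7.56,0,64/17,68/3, 41,73.06,81,  84,90 , 99 ] 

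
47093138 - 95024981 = -47931843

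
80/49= 80/49=1.63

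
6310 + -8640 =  - 2330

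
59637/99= 19879/33 = 602.39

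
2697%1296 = 105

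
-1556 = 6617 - 8173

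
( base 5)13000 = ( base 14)516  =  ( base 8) 1750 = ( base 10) 1000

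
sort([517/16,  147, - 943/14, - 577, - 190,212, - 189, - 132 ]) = [ - 577,  -  190,-189, - 132, - 943/14,517/16,147 , 212]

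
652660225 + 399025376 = 1051685601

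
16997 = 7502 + 9495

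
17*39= 663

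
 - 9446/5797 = -2 + 2148/5797 = - 1.63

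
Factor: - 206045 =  - 5^1*7^2*29^2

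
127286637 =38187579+89099058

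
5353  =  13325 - 7972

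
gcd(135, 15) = 15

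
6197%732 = 341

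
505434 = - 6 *( - 84239)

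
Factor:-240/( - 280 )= 6/7= 2^1*3^1*7^( - 1 )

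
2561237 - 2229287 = 331950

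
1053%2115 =1053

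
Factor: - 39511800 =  - 2^3* 3^6 * 5^2*271^1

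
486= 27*18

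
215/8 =215/8 = 26.88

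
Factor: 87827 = 71^1 * 1237^1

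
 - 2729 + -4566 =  - 7295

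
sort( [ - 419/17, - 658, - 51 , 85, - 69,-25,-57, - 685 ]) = [ - 685, - 658,-69, - 57, - 51, - 25,- 419/17,85] 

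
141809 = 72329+69480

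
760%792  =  760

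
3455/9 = 3455/9 = 383.89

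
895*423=378585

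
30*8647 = 259410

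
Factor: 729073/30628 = 2^(-2)*13^( - 1 )*19^ ( - 1)*31^( - 1 )*729073^1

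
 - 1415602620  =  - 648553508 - 767049112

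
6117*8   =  48936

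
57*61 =3477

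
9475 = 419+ 9056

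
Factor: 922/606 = 3^(-1 )*101^( - 1 )*461^1= 461/303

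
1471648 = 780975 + 690673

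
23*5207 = 119761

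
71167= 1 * 71167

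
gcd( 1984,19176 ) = 8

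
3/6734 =3/6734 =0.00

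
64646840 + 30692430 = 95339270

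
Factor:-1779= -3^1*593^1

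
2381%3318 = 2381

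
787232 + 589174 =1376406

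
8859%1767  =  24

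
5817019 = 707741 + 5109278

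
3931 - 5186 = -1255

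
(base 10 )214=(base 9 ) 257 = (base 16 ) D6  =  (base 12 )15A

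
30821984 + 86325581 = 117147565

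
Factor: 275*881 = 5^2*11^1*881^1 = 242275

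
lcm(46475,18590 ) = 92950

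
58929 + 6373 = 65302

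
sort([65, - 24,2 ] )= [ - 24, 2,65]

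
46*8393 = 386078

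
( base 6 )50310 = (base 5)202334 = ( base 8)14702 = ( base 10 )6594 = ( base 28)8be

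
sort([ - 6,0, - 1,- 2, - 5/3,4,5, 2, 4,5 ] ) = [-6,  -  2, - 5/3, - 1,0, 2,4,  4,5 , 5]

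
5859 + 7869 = 13728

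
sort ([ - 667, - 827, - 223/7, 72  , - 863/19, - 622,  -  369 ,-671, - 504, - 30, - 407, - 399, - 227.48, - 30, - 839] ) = [- 839, - 827,- 671,-667,-622, - 504, - 407,-399, - 369, - 227.48, - 863/19, - 223/7, - 30, - 30,72 ] 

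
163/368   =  163/368 = 0.44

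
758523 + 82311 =840834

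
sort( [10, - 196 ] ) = [- 196,  10 ] 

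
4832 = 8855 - 4023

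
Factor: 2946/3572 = 2^(-1)*3^1 * 19^(- 1)*47^ ( - 1) * 491^1 = 1473/1786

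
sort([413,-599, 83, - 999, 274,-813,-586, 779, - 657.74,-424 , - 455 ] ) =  [ - 999, - 813, - 657.74, - 599, - 586, - 455,-424,83, 274, 413, 779 ]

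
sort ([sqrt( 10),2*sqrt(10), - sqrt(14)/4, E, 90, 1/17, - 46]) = [ - 46, - sqrt(14) /4, 1/17,E,sqrt( 10 ), 2*sqrt (10 ),90 ]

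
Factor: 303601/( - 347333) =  - 7^( -1)*19^2*59^( - 1) = - 361/413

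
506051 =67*7553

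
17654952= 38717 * 456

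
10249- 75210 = -64961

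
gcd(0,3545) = 3545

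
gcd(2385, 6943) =53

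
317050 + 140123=457173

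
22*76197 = 1676334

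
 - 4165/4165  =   - 1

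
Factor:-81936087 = -3^1*47^1 * 173^1 * 3359^1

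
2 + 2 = 4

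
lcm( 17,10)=170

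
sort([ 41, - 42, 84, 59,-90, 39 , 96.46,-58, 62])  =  [ - 90, - 58, - 42,39, 41, 59, 62, 84, 96.46] 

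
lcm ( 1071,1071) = 1071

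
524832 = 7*74976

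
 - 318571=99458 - 418029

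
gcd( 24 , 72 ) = 24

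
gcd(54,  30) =6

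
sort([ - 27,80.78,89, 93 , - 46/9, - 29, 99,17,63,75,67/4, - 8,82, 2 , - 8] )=[-29,  -  27 ,  -  8, - 8, - 46/9,  2,67/4,17, 63, 75,80.78,82,  89,93 , 99 ] 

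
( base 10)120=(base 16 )78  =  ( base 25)4k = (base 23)55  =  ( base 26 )4G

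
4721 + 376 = 5097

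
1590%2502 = 1590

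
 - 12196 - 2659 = -14855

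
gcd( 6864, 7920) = 528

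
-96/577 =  -1 + 481/577 = -0.17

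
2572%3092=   2572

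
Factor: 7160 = 2^3*5^1*179^1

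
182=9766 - 9584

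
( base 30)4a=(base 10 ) 130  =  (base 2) 10000010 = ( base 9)154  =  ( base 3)11211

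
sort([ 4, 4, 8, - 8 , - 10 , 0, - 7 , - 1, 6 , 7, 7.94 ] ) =[-10, - 8,-7,-1,0,4,4, 6 , 7,7.94, 8 ] 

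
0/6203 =0= 0.00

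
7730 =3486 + 4244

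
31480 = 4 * 7870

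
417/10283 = 417/10283 = 0.04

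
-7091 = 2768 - 9859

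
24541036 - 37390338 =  - 12849302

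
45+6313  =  6358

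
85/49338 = 85/49338=0.00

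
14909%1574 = 743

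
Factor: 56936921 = 83^1 * 685987^1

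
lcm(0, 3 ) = 0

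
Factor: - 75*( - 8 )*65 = 2^3*3^1*5^3*13^1 = 39000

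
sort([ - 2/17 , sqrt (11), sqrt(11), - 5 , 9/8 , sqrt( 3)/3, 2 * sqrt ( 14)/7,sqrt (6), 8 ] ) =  [ - 5  , - 2/17,sqrt( 3 )/3 , 2 * sqrt ( 14 ) /7, 9/8, sqrt (6),sqrt(11), sqrt(11), 8 ]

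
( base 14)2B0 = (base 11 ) 457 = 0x222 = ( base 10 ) 546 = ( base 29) io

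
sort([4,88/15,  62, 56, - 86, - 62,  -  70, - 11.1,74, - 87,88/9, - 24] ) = [ - 87, - 86,- 70, - 62, - 24,-11.1,4,88/15,88/9,56,  62 , 74]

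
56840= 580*98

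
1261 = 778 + 483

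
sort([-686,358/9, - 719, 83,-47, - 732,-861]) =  [-861,-732,-719, - 686, - 47,358/9,83]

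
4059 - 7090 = -3031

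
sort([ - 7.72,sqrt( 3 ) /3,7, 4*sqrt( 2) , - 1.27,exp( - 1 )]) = [ - 7.72,  -  1.27 , exp( - 1 ),sqrt(3 )/3,4* sqrt( 2),7 ]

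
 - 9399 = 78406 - 87805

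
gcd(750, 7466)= 2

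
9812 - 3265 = 6547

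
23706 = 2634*9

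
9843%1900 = 343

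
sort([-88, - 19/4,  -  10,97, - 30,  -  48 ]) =[-88,  -  48,  -  30, - 10, - 19/4, 97]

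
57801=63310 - 5509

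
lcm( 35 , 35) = 35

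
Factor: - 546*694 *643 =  - 243648132 = - 2^2*3^1*7^1 * 13^1 * 347^1 * 643^1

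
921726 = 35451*26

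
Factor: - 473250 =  - 2^1 * 3^1 * 5^3  *  631^1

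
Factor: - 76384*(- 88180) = 6735541120 = 2^7 *5^1*7^1*11^1 * 31^1*4409^1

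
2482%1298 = 1184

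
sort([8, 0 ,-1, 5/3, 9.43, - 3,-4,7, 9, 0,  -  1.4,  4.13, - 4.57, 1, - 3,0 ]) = [ - 4.57,-4, - 3,-3,-1.4, - 1, 0, 0, 0, 1,5/3, 4.13, 7, 8,9,9.43]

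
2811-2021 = 790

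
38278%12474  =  856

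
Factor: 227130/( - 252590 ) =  - 339/377  =  - 3^1*13^( - 1)*29^( - 1 )*113^1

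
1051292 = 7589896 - 6538604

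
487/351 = 1 + 136/351 = 1.39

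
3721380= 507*7340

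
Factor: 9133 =9133^1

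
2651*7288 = 19320488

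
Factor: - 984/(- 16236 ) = 2/33 = 2^1*3^( - 1 )*11^(- 1 ) 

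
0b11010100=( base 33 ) 6E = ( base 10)212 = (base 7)422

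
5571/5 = 5571/5 = 1114.20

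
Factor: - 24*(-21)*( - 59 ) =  - 29736   =  - 2^3*3^2*7^1*59^1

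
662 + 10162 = 10824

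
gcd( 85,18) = 1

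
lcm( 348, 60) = 1740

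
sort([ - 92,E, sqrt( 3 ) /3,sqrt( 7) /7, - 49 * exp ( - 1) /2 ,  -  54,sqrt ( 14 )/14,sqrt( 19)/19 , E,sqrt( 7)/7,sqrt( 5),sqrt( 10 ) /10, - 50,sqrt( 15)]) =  [ - 92,-54, - 50, - 49*exp( - 1)/2, sqrt (19 )/19 , sqrt(14 )/14,sqrt( 10)/10,sqrt( 7) /7,sqrt( 7) /7,sqrt(3 ) /3,sqrt( 5), E,E,sqrt( 15 ) ] 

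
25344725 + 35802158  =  61146883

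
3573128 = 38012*94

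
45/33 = 15/11 = 1.36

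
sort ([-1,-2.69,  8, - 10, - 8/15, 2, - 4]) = [-10,-4,-2.69, - 1, - 8/15,2, 8 ]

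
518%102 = 8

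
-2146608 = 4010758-6157366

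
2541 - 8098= - 5557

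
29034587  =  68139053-39104466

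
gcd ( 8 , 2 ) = 2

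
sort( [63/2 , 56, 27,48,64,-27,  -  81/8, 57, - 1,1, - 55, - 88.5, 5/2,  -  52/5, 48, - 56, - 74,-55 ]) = [- 88.5,  -  74, -56, - 55,  -  55,-27, - 52/5,  -  81/8, - 1, 1,5/2, 27,63/2, 48 , 48, 56, 57, 64 ] 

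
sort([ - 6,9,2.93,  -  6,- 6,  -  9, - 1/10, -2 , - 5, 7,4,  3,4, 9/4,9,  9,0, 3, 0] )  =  [- 9, - 6,  -  6, - 6,-5,-2, - 1/10, 0,0,9/4, 2.93,3,3,4,4, 7,9,9,9 ] 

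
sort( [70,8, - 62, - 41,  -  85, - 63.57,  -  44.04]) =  [ - 85,-63.57, - 62,  -  44.04, -41,8,70]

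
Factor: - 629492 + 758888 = 2^2*3^1*41^1*263^1= 129396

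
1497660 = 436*3435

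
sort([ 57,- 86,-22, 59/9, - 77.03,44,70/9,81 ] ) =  [-86, - 77.03, - 22,59/9,70/9, 44, 57,81] 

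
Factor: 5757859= 263^1*21893^1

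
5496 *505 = 2775480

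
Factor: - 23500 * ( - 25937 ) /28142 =304759750/14071 = 2^1*5^3*37^1 * 47^1*701^1*14071^( - 1) 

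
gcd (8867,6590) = 1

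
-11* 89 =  - 979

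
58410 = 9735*6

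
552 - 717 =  - 165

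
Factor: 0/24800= 0 = 0^1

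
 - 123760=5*( - 24752) 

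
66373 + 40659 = 107032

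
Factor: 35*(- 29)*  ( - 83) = 5^1*7^1*29^1*83^1 = 84245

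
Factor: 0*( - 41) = 0^1 =0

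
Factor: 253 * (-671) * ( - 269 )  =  11^2*23^1 * 61^1*269^1 = 45666247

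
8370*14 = 117180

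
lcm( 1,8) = 8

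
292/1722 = 146/861 = 0.17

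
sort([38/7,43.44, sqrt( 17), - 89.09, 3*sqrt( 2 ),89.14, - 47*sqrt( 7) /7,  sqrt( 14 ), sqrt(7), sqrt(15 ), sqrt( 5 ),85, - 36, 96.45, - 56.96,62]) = [ - 89.09, - 56.96,  -  36, - 47*sqrt(7)/7, sqrt( 5 ), sqrt( 7 ), sqrt( 14 ),sqrt(15 ), sqrt( 17), 3*sqrt(2 ),38/7, 43.44,62, 85,  89.14, 96.45]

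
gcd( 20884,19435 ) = 23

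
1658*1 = 1658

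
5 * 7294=36470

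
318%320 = 318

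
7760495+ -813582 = 6946913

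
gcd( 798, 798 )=798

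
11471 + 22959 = 34430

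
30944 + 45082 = 76026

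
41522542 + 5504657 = 47027199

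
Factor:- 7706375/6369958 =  - 2^( - 1 ) * 5^3 *7^( - 1 )*67^( - 1 )*6791^( - 1 )*61651^1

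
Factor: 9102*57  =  2^1*3^2*19^1*37^1*41^1 = 518814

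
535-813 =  - 278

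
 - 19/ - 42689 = 19/42689 = 0.00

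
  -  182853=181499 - 364352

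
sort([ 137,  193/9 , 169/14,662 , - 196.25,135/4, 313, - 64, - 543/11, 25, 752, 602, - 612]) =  [  -  612, - 196.25,-64, - 543/11,  169/14,193/9,25, 135/4,137, 313,602, 662,  752]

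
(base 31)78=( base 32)71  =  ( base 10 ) 225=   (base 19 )BG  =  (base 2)11100001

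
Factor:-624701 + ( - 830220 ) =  -1454921 = - 13^2*8609^1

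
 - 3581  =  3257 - 6838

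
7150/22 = 325= 325.00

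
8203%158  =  145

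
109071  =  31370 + 77701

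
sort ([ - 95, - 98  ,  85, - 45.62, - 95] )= [ - 98, - 95,-95,  -  45.62, 85] 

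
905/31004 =905/31004 = 0.03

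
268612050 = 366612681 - 98000631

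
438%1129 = 438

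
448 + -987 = -539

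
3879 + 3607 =7486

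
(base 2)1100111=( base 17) 61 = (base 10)103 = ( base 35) 2x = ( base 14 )75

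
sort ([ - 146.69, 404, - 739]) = [ - 739, - 146.69, 404]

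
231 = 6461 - 6230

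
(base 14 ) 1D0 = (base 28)DE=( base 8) 572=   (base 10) 378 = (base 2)101111010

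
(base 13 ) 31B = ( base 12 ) 383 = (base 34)FL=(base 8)1023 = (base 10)531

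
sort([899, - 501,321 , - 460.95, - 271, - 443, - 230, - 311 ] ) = [ - 501, - 460.95, - 443,-311, - 271, -230,321,  899] 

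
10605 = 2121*5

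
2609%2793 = 2609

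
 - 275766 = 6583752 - 6859518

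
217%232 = 217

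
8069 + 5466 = 13535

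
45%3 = 0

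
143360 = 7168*20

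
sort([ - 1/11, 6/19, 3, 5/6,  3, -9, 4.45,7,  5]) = [ - 9, - 1/11, 6/19,5/6,3,3, 4.45, 5,7]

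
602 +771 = 1373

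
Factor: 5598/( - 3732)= - 3/2 = - 2^(-1)*3^1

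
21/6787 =21/6787 = 0.00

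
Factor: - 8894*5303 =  - 47164882=- 2^1 * 4447^1*5303^1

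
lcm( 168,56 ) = 168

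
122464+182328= 304792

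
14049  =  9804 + 4245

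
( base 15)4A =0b1000110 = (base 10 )70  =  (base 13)55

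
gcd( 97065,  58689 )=9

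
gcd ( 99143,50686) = 1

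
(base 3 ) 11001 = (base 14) 7B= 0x6d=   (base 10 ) 109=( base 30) 3j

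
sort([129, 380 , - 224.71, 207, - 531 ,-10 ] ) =[ - 531, - 224.71, - 10, 129 , 207,380 ]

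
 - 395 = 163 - 558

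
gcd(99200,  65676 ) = 4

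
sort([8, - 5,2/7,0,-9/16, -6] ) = [ - 6, - 5, - 9/16, 0,2/7, 8]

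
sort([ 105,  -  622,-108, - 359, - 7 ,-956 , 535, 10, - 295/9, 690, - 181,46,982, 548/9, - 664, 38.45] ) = [ - 956, - 664,  -  622, - 359, - 181 , - 108,-295/9, - 7, 10,38.45,46,548/9, 105, 535, 690,982 ]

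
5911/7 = 844 + 3/7 = 844.43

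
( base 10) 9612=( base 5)301422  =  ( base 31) a02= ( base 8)22614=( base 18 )1BC0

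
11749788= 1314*8942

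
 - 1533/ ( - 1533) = 1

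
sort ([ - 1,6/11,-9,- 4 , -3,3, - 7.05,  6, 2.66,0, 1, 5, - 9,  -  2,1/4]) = [ - 9, - 9 , - 7.05, - 4,-3,  -  2,-1 , 0,  1/4,6/11,1,  2.66, 3, 5, 6 ]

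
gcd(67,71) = 1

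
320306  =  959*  334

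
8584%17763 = 8584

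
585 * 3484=2038140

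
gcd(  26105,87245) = 5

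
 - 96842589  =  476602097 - 573444686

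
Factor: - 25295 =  - 5^1*5059^1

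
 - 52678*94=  - 4951732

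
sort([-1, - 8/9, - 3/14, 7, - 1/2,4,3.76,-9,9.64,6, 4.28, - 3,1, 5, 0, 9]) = [ - 9, - 3,-1, - 8/9, -1/2, - 3/14,  0, 1,3.76, 4, 4.28, 5,6, 7 , 9, 9.64]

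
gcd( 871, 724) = 1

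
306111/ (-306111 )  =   - 1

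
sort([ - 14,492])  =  [ - 14,492]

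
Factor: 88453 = 197^1 * 449^1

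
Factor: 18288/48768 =2^( - 3 )*3^1 = 3/8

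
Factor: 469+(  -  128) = 11^1*31^1 = 341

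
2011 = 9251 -7240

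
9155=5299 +3856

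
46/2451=46/2451 = 0.02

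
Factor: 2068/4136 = 2^(-1) = 1/2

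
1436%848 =588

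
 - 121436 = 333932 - 455368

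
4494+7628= 12122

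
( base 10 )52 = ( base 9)57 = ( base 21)2a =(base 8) 64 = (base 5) 202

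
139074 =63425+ 75649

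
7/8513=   7/8513 =0.00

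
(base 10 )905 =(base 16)389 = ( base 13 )548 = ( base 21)212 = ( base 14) 489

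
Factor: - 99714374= -2^1 * 83^1 * 600689^1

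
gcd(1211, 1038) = 173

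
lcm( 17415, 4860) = 208980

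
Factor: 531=3^2*59^1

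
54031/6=54031/6=   9005.17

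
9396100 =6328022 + 3068078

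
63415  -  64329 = - 914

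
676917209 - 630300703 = 46616506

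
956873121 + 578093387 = 1534966508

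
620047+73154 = 693201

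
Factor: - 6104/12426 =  - 28/57 = - 2^2 * 3^( - 1)*7^1 * 19^( - 1) 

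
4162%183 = 136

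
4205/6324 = 4205/6324 = 0.66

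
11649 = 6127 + 5522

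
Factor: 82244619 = 3^3*23^1 * 132439^1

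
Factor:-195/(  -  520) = 3/8 = 2^( - 3)*3^1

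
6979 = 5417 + 1562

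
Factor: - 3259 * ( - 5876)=19149884 = 2^2 * 13^1*113^1* 3259^1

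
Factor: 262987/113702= 2^( - 1)*139^( - 1)* 643^1=643/278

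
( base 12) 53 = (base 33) 1U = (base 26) 2B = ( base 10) 63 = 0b111111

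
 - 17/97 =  - 17/97=-0.18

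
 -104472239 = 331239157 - 435711396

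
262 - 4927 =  - 4665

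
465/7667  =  465/7667= 0.06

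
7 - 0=7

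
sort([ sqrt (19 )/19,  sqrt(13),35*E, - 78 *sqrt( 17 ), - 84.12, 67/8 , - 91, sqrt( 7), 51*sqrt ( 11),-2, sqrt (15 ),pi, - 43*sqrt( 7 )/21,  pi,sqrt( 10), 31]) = [ - 78*sqrt ( 17), - 91, - 84.12,- 43*sqrt( 7) /21, - 2, sqrt( 19)/19,sqrt( 7),pi, pi, sqrt( 10 ),sqrt( 13 ), sqrt( 15),67/8, 31, 35 * E,51 * sqrt( 11 ) ]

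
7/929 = 7/929 = 0.01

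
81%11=4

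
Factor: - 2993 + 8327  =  5334 = 2^1*3^1 * 7^1*127^1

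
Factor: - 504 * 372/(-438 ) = 2^4* 3^2*7^1 * 31^1 * 73^( - 1 ) = 31248/73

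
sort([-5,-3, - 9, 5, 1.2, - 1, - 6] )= [ - 9, - 6,  -  5, - 3, -1,1.2, 5]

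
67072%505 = 412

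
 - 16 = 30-46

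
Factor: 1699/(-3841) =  - 23^( - 1)*167^( - 1)*1699^1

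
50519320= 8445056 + 42074264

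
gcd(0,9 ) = 9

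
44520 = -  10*( - 4452) 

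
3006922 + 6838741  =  9845663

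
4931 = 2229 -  - 2702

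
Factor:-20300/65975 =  - 2^2* 13^(-1) = -  4/13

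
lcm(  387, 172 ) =1548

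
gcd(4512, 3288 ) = 24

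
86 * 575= 49450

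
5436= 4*1359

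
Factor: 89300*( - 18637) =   -  2^2*5^2*19^1*47^1*18637^1 = - 1664284100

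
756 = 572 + 184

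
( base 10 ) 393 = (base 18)13f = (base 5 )3033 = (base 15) 1b3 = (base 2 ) 110001001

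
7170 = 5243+1927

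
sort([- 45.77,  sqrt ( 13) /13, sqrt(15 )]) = [ - 45.77,sqrt ( 13)/13,sqrt( 15)] 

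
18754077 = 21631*867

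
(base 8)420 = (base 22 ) C8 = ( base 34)80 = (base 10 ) 272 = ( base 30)92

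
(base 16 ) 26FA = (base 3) 111200120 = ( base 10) 9978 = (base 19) 18c3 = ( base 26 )EJK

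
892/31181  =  892/31181 =0.03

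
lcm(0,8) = 0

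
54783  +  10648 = 65431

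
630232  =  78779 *8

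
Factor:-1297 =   -  1297^1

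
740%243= 11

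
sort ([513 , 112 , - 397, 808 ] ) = [ - 397,112,513,  808] 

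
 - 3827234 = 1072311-4899545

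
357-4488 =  - 4131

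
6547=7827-1280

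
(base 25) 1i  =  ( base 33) 1A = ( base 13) 34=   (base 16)2B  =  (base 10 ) 43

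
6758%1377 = 1250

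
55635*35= 1947225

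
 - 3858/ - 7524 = 643/1254 = 0.51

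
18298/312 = 58 + 101/156 = 58.65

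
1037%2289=1037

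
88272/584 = 151 + 11/73 = 151.15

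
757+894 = 1651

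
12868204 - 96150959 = -83282755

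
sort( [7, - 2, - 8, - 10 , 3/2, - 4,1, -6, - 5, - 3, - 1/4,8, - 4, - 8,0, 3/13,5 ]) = [- 10,  -  8, - 8, - 6, - 5, - 4, - 4, - 3, - 2,-1/4, 0,3/13,1,3/2,5, 7,8]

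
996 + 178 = 1174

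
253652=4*63413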